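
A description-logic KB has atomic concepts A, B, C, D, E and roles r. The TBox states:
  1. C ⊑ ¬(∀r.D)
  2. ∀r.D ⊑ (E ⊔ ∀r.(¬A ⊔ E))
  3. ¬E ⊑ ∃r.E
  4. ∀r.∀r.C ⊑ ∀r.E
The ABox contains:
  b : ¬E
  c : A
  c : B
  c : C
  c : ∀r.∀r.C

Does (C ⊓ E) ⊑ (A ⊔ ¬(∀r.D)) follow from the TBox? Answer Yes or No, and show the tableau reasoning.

Yes

1. (C ⊓ E) ⊑ (A ⊔ ¬(∀r.D))  ⇔  ((C ⊓ E) ⊓ (¬A ⊓ ∀r.D)) unsat w.r.t. T
   all branches close; clash {D, ¬D} at an ∃-successor
2. Hence (C ⊓ E) ⊑ (A ⊔ ¬(∀r.D)): entailed.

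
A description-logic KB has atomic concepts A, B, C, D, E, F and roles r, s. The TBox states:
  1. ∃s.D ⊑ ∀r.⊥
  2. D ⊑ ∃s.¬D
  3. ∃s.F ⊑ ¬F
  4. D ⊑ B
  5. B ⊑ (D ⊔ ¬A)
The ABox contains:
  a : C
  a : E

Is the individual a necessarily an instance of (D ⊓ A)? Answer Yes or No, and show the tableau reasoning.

1. a : (D ⊓ A)?  L(a) = {C, E} ∪ {(¬D ⊔ ¬A)}
   open: L(a) ⊇ {C, E, ¬B, ¬D, ∀s.¬D, …} — a ∉ (D ⊓ A) possible
2. Hence a : (D ⊓ A): not entailed.

No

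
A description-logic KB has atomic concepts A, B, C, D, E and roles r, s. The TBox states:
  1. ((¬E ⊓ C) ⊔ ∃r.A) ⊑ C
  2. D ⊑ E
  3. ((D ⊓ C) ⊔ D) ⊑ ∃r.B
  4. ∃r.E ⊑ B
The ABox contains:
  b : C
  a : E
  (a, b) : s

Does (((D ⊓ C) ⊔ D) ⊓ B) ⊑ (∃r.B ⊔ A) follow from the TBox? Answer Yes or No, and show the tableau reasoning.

Yes

1. (((D ⊓ C) ⊔ D) ⊓ B) ⊑ (∃r.B ⊔ A)  ⇔  ((((D ⊓ C) ⊔ D) ⊓ B) ⊓ (∀r.¬B ⊓ ¬A)) unsat w.r.t. T
   all branches close; clash {B, ¬B} at an ∃-successor
2. Hence (((D ⊓ C) ⊔ D) ⊓ B) ⊑ (∃r.B ⊔ A): entailed.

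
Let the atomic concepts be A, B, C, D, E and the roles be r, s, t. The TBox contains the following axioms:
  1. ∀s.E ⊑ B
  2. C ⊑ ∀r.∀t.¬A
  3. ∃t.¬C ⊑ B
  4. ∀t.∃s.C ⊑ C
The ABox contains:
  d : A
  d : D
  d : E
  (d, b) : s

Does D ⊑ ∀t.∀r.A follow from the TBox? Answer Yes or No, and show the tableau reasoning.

No

1. D ⊑ ∀t.∀r.A  ⇔  (D ⊓ ∃t.∃r.¬A) unsat w.r.t. T
   open: L(x₀) ⊇ {D, ¬C, ∀t.C, ∃s.¬E, ∃t.∀s.¬C, …} (+ ∃-successors)
2. Hence D ⊑ ∀t.∀r.A: not entailed.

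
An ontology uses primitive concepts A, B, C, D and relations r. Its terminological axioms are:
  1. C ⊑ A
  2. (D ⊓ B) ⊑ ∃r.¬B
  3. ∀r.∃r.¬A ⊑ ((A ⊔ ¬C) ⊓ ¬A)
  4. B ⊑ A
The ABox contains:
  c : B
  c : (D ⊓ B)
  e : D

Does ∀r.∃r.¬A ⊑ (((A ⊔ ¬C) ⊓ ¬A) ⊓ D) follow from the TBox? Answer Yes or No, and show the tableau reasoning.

No

1. ∀r.∃r.¬A ⊑ (((A ⊔ ¬C) ⊓ ¬A) ⊓ D)  ⇔  (∀r.∃r.¬A ⊓ (((¬A ⊓ C) ⊔ A) ⊔ ¬D)) unsat w.r.t. T
   apply at x₀: ∀r.∃r.¬A⊑((A ⊔ ¬C) ⊓ ¬A)
   open: L(x₀) ⊇ {¬A, ¬B, ¬C, ¬D, ∀r.∃r.¬A}
2. Hence ∀r.∃r.¬A ⊑ (((A ⊔ ¬C) ⊓ ¬A) ⊓ D): not entailed.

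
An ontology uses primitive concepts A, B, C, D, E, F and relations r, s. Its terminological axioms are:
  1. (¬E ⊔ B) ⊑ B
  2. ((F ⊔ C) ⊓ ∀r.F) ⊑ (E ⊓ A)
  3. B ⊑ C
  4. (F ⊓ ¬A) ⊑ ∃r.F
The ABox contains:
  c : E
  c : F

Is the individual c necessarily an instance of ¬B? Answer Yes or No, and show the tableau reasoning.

1. c : ¬B?  L(c) = {E, F} ∪ {B}
   apply at c: B⊑C
   open: L(c) ⊇ {A, B, C, E, F, …} (+ ∃-successors) — c ∉ ¬B possible
2. Hence c : ¬B: not entailed.

No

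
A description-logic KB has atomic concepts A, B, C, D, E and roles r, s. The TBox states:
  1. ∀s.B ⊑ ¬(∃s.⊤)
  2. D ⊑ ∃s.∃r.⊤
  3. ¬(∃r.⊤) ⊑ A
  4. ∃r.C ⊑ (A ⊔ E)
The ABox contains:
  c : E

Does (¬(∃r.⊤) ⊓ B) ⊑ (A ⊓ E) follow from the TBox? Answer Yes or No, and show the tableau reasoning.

No

1. (¬(∃r.⊤) ⊓ B) ⊑ (A ⊓ E)  ⇔  ((∀r.⊥ ⊓ B) ⊓ (¬A ⊔ ¬E)) unsat w.r.t. T
   apply at x₀: ¬(∃r.⊤)⊑A
   open: L(x₀) ⊇ {A, B, ¬D, ¬E, ∀r.¬C, …} (+ ∃-successors)
2. Hence (¬(∃r.⊤) ⊓ B) ⊑ (A ⊓ E): not entailed.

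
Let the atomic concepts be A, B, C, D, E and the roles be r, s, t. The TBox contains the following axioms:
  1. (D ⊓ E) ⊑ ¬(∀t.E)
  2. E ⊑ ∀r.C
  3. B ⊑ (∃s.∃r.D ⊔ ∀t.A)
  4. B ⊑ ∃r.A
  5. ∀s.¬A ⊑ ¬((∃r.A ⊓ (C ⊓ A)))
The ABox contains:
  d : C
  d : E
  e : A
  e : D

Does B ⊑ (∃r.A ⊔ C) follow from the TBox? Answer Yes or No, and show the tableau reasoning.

Yes

1. B ⊑ (∃r.A ⊔ C)  ⇔  (B ⊓ (∀r.¬A ⊓ ¬C)) unsat w.r.t. T
   all branches close; clash {A, ¬A} at an ∃-successor
2. Hence B ⊑ (∃r.A ⊔ C): entailed.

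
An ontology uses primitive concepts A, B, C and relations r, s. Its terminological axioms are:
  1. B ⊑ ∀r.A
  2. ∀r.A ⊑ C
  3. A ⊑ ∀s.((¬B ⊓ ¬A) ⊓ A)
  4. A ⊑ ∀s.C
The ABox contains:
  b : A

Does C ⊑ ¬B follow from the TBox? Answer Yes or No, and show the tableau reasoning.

No

1. C ⊑ ¬B  ⇔  (C ⊓ B) unsat w.r.t. T
   apply at x₀: B⊑∀r.A
   open: L(x₀) ⊇ {B, C, ¬A, ∀r.A}
2. Hence C ⊑ ¬B: not entailed.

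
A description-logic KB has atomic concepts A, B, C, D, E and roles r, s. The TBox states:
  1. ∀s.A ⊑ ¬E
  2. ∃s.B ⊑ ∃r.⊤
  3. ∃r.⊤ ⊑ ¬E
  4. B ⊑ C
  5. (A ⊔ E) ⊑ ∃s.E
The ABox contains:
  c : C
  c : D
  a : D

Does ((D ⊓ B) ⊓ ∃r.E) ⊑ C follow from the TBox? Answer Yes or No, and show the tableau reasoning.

Yes

1. ((D ⊓ B) ⊓ ∃r.E) ⊑ C  ⇔  (((D ⊓ B) ⊓ ∃r.E) ⊓ ¬C) unsat w.r.t. T
   all branches close; clash {C, ¬C} at x₀
2. Hence ((D ⊓ B) ⊓ ∃r.E) ⊑ C: entailed.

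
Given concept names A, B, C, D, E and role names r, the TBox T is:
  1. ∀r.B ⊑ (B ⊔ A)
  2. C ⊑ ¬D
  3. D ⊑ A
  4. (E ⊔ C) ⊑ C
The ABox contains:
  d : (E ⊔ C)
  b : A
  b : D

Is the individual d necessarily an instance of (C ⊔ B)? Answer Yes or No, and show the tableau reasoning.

1. d : (C ⊔ B)?  L(d) = {(E ⊔ C)} ∪ {(¬C ⊓ ¬B)}
   clash {C, ¬C} at d — d ∈ (C ⊔ B)
2. Hence d : (C ⊔ B): entailed.

Yes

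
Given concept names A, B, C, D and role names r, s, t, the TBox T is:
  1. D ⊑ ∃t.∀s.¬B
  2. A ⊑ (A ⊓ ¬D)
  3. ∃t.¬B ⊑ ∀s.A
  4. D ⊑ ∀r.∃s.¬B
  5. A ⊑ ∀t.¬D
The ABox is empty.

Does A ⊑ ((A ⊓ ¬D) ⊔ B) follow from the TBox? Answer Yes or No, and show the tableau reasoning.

1. A ⊑ ((A ⊓ ¬D) ⊔ B)  ⇔  (A ⊓ ((¬A ⊔ D) ⊓ ¬B)) unsat w.r.t. T
   all branches close; clash {D, ¬D} at x₀
2. Hence A ⊑ ((A ⊓ ¬D) ⊔ B): entailed.

Yes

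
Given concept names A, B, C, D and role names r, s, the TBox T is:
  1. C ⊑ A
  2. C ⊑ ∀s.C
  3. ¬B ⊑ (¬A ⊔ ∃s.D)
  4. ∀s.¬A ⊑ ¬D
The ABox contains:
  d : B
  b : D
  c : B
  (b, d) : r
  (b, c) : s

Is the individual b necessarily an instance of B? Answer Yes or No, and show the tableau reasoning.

1. b : B?  L(b) = {D} ∪ {¬B}
   apply at b: ¬B⊑(¬A ⊔ ∃s.D)
   open: L(b) ⊇ {D, ¬A, ¬B, ¬C, ∃s.A} (+ ∃-successors) — b ∉ B possible
2. Hence b : B: not entailed.

No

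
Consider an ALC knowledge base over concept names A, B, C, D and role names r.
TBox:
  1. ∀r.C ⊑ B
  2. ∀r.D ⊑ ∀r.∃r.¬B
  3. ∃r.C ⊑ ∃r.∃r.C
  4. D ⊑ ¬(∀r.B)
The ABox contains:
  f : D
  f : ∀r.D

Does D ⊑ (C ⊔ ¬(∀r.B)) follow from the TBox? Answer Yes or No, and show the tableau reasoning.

Yes

1. D ⊑ (C ⊔ ¬(∀r.B))  ⇔  (D ⊓ (¬C ⊓ ∀r.B)) unsat w.r.t. T
   all branches close; clash {B, ¬B} at an ∃-successor
2. Hence D ⊑ (C ⊔ ¬(∀r.B)): entailed.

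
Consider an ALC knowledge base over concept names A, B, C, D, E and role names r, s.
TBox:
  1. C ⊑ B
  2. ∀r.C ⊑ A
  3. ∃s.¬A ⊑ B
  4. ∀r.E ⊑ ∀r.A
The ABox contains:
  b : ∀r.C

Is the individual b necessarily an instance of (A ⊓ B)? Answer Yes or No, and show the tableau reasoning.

1. b : (A ⊓ B)?  L(b) = {∀r.C} ∪ {(¬A ⊔ ¬B)}
   apply at b: ∀r.C⊑A
   open: L(b) ⊇ {A, ¬B, ¬C, ∀r.C, ∀s.A, …} (+ ∃-successors) — b ∉ (A ⊓ B) possible
2. Hence b : (A ⊓ B): not entailed.

No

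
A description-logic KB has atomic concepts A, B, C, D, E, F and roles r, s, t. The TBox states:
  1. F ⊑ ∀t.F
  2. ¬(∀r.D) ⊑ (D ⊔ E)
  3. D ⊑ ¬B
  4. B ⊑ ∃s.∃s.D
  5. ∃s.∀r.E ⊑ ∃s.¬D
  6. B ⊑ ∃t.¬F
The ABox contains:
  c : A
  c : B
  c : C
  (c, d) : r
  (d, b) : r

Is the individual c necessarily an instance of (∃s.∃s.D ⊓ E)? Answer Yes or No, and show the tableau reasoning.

1. c : (∃s.∃s.D ⊓ E)?  L(c) = {A, B, C} ∪ {(∀s.∀s.¬D ⊔ ¬E)}
   apply at c: B⊑∃s.∃s.D; B⊑∃t.¬F
   open: L(c) ⊇ {A, B, C, ¬D, ¬E, …} (+ ∃-successors) — c ∉ (∃s.∃s.D ⊓ E) possible
2. Hence c : (∃s.∃s.D ⊓ E): not entailed.

No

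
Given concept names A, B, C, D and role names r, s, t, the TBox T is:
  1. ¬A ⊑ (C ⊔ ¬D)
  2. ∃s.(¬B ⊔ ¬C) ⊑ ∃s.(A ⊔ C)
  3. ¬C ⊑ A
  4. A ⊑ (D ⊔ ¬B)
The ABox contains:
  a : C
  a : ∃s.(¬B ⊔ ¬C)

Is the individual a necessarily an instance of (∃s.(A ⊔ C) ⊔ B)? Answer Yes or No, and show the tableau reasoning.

1. a : (∃s.(A ⊔ C) ⊔ B)?  L(a) = {C, ∃s.(¬B ⊔ ¬C)} ∪ {(∀s.(¬A ⊓ ¬C) ⊓ ¬B)}
   clash {A, ¬A} at an ∃-successor — a ∈ (∃s.(A ⊔ C) ⊔ B)
2. Hence a : (∃s.(A ⊔ C) ⊔ B): entailed.

Yes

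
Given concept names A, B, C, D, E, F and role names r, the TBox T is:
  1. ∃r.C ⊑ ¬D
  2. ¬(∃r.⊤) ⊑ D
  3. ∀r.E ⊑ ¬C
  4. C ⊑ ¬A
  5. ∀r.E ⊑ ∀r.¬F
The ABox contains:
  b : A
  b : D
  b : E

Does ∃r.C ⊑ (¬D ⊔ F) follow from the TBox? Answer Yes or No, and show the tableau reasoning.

Yes

1. ∃r.C ⊑ (¬D ⊔ F)  ⇔  (∃r.C ⊓ (D ⊓ ¬F)) unsat w.r.t. T
   all branches close; clash {D, ¬D} at x₀
2. Hence ∃r.C ⊑ (¬D ⊔ F): entailed.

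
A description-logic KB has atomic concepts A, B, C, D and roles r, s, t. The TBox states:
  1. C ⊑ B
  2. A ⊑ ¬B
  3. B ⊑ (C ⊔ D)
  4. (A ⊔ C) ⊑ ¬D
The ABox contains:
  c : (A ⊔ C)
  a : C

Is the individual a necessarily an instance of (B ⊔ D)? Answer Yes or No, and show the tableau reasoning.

Yes

1. a : (B ⊔ D)?  L(a) = {C} ∪ {(¬B ⊓ ¬D)}
   clash {B, ¬B} at a — a ∈ (B ⊔ D)
2. Hence a : (B ⊔ D): entailed.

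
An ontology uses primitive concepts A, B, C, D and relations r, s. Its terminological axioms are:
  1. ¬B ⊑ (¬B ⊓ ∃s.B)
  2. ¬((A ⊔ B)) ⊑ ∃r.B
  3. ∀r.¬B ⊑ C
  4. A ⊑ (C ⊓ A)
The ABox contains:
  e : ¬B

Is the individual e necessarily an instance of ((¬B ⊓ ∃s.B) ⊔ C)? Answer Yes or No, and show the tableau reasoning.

Yes

1. e : ((¬B ⊓ ∃s.B) ⊔ C)?  L(e) = {¬B} ∪ {((B ⊔ ∀s.¬B) ⊓ ¬C)}
   clash {C, ¬C} at e — e ∈ ((¬B ⊓ ∃s.B) ⊔ C)
2. Hence e : ((¬B ⊓ ∃s.B) ⊔ C): entailed.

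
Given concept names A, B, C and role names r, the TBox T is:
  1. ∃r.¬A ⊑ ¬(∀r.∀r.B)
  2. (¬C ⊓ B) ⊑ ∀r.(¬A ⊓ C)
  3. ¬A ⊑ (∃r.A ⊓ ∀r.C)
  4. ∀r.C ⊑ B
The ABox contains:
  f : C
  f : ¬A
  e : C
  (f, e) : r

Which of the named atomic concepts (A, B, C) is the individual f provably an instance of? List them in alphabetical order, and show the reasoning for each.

1. f : A?  L(f) = {C, ¬A} ∪ {¬A}
   apply at f: ¬A⊑(∃r.A ⊓ ∀r.C)
   open: L(f) ⊇ {B, C, ¬A, ∀r.A, ∀r.C, …} (+ ∃-successors) — f ∉ A possible
2. f : B?  L(f) = {C, ¬A} ∪ {¬B}
   clash {B, ¬B} at f — f ∈ B
3. f : C?  L(f) = {C, ¬A} ∪ {¬C}
   clash {C, ¬C} at f — f ∈ C
4. Entailed for f: {B, C}

{B, C}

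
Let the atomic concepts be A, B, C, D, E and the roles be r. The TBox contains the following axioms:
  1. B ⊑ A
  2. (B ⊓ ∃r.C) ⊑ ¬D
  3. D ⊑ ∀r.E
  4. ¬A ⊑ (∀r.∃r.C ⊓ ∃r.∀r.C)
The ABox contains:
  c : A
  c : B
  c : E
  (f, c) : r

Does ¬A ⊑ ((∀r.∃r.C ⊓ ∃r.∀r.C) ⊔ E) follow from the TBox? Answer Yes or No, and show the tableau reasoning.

Yes

1. ¬A ⊑ ((∀r.∃r.C ⊓ ∃r.∀r.C) ⊔ E)  ⇔  (¬A ⊓ ((∃r.∀r.¬C ⊔ ∀r.∃r.¬C) ⊓ ¬E)) unsat w.r.t. T
   all branches close; clash {A, ¬A} at x₀
2. Hence ¬A ⊑ ((∀r.∃r.C ⊓ ∃r.∀r.C) ⊔ E): entailed.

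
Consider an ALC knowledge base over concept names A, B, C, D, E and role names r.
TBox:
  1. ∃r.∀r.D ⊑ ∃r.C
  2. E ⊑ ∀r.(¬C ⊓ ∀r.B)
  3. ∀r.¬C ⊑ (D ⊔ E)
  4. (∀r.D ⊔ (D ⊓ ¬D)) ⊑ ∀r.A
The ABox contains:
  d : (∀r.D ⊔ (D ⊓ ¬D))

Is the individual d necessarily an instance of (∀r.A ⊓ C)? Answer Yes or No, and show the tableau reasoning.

1. d : (∀r.A ⊓ C)?  L(d) = {(∀r.D ⊔ (D ⊓ ¬D))} ∪ {(∃r.¬A ⊔ ¬C)}
   apply at d: (∀r.D ⊔ (D ⊓ ¬D))⊑∀r.A
   open: L(d) ⊇ {¬C, ¬E, ∀r.A, ∀r.D, ∃r.C} (+ ∃-successors) — d ∉ (∀r.A ⊓ C) possible
2. Hence d : (∀r.A ⊓ C): not entailed.

No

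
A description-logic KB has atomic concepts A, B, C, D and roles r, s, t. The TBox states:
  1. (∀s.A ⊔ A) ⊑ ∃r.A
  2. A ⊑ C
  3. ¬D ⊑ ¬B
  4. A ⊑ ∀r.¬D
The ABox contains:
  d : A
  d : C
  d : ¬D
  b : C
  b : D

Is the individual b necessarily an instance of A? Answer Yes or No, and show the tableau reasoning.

1. b : A?  L(b) = {C, D} ∪ {¬A}
   open: L(b) ⊇ {C, D, ¬A, ∃s.¬A} (+ ∃-successors) — b ∉ A possible
2. Hence b : A: not entailed.

No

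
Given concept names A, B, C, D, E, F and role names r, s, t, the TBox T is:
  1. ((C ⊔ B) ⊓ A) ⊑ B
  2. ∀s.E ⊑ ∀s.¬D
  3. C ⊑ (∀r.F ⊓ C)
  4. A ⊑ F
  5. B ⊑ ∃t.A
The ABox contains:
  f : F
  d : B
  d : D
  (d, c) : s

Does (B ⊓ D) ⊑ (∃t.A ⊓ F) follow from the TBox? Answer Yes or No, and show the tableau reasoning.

No

1. (B ⊓ D) ⊑ (∃t.A ⊓ F)  ⇔  ((B ⊓ D) ⊓ (∀t.¬A ⊔ ¬F)) unsat w.r.t. T
   apply at x₀: B⊑∃t.A
   open: L(x₀) ⊇ {B, D, ¬A, ¬C, ¬F, …} (+ ∃-successors)
2. Hence (B ⊓ D) ⊑ (∃t.A ⊓ F): not entailed.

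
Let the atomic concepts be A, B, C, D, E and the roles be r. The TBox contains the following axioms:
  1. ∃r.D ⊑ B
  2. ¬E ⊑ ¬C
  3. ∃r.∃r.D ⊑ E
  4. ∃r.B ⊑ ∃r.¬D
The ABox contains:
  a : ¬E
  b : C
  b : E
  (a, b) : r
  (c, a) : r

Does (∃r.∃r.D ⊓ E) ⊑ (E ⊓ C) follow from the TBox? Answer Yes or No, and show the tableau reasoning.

1. (∃r.∃r.D ⊓ E) ⊑ (E ⊓ C)  ⇔  ((∃r.∃r.D ⊓ E) ⊓ (¬E ⊔ ¬C)) unsat w.r.t. T
   open: L(x₀) ⊇ {E, ¬C, ∀r.¬D, ∃r.¬D, ∃r.∃r.D} (+ ∃-successors)
2. Hence (∃r.∃r.D ⊓ E) ⊑ (E ⊓ C): not entailed.

No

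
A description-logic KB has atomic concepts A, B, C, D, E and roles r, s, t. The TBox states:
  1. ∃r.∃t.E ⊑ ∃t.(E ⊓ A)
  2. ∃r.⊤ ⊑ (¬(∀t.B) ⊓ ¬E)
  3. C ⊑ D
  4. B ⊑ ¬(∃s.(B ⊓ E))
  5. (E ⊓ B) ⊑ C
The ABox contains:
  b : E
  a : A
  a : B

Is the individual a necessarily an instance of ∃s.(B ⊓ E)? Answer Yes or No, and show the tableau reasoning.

No

1. a : ∃s.(B ⊓ E)?  L(a) = {A, B} ∪ {∀s.(¬B ⊔ ¬E)}
   open: L(a) ⊇ {A, B, ¬C, ¬E, ∀r.∀t.¬E, …} — a ∉ ∃s.(B ⊓ E) possible
2. Hence a : ∃s.(B ⊓ E): not entailed.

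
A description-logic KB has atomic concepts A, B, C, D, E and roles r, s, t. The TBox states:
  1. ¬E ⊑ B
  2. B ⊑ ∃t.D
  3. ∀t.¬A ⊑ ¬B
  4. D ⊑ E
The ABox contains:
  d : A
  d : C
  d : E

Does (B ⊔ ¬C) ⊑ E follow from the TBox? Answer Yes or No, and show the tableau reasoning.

No

1. (B ⊔ ¬C) ⊑ E  ⇔  ((B ⊔ ¬C) ⊓ ¬E) unsat w.r.t. T
   apply at x₀: ¬E⊑B
   open: L(x₀) ⊇ {B, ¬D, ¬E, ∃t.A, ∃t.D} (+ ∃-successors)
2. Hence (B ⊔ ¬C) ⊑ E: not entailed.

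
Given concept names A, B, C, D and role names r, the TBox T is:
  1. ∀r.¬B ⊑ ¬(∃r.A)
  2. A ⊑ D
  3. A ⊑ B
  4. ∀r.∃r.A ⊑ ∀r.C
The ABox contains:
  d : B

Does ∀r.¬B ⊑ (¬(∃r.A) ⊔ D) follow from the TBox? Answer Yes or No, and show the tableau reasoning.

1. ∀r.¬B ⊑ (¬(∃r.A) ⊔ D)  ⇔  (∀r.¬B ⊓ (∃r.A ⊓ ¬D)) unsat w.r.t. T
   all branches close; clash {D, ¬D} at x₀
2. Hence ∀r.¬B ⊑ (¬(∃r.A) ⊔ D): entailed.

Yes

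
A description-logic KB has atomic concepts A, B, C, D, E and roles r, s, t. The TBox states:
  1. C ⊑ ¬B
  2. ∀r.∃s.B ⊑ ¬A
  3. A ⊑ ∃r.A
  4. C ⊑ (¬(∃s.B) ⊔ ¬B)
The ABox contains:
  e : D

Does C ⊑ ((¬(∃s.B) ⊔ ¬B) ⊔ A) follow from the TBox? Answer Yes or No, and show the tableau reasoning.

1. C ⊑ ((¬(∃s.B) ⊔ ¬B) ⊔ A)  ⇔  (C ⊓ ((∃s.B ⊓ B) ⊓ ¬A)) unsat w.r.t. T
   all branches close; clash {B, ¬B} at x₀
2. Hence C ⊑ ((¬(∃s.B) ⊔ ¬B) ⊔ A): entailed.

Yes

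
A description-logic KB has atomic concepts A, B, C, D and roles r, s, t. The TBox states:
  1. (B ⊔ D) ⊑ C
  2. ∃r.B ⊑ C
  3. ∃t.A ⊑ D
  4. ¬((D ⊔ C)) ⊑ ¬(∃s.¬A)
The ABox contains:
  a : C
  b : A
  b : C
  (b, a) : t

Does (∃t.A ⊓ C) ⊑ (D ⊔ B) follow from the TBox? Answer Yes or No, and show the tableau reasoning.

1. (∃t.A ⊓ C) ⊑ (D ⊔ B)  ⇔  ((∃t.A ⊓ C) ⊓ (¬D ⊓ ¬B)) unsat w.r.t. T
   all branches close; clash {D, ¬D} at x₀
2. Hence (∃t.A ⊓ C) ⊑ (D ⊔ B): entailed.

Yes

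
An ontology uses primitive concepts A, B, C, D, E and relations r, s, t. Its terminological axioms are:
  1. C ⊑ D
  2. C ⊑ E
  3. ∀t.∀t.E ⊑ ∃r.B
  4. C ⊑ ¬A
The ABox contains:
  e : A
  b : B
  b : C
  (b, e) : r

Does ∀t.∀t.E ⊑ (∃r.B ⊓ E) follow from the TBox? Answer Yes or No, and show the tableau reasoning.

No

1. ∀t.∀t.E ⊑ (∃r.B ⊓ E)  ⇔  (∀t.∀t.E ⊓ (∀r.¬B ⊔ ¬E)) unsat w.r.t. T
   apply at x₀: ∀t.∀t.E⊑∃r.B
   open: L(x₀) ⊇ {¬C, ¬E, ∀t.∀t.E, ∃r.B} (+ ∃-successors)
2. Hence ∀t.∀t.E ⊑ (∃r.B ⊓ E): not entailed.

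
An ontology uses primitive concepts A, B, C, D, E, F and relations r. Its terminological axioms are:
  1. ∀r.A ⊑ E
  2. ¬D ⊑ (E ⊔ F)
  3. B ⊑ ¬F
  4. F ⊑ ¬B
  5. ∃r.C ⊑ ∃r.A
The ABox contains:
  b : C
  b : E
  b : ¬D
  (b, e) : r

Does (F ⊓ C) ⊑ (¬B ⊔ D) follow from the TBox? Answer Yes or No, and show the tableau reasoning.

Yes

1. (F ⊓ C) ⊑ (¬B ⊔ D)  ⇔  ((F ⊓ C) ⊓ (B ⊓ ¬D)) unsat w.r.t. T
   all branches close; clash {F, ¬F} at x₀
2. Hence (F ⊓ C) ⊑ (¬B ⊔ D): entailed.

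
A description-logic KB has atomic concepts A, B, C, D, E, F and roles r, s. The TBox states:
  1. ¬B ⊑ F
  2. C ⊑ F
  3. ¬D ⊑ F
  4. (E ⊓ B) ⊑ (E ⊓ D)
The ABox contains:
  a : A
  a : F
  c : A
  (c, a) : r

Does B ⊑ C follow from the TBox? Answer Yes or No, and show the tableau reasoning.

No

1. B ⊑ C  ⇔  (B ⊓ ¬C) unsat w.r.t. T
   open: L(x₀) ⊇ {B, D, ¬C, ¬E}
2. Hence B ⊑ C: not entailed.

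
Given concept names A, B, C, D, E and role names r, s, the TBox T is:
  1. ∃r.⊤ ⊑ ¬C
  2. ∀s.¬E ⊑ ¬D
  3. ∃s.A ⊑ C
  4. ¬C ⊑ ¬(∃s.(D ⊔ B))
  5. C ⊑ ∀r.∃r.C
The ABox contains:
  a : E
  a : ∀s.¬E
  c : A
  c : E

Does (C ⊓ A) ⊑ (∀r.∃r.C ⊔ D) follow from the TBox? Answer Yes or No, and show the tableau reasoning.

1. (C ⊓ A) ⊑ (∀r.∃r.C ⊔ D)  ⇔  ((C ⊓ A) ⊓ (∃r.∀r.¬C ⊓ ¬D)) unsat w.r.t. T
   all branches close; clash {C, ¬C} at x₀
2. Hence (C ⊓ A) ⊑ (∀r.∃r.C ⊔ D): entailed.

Yes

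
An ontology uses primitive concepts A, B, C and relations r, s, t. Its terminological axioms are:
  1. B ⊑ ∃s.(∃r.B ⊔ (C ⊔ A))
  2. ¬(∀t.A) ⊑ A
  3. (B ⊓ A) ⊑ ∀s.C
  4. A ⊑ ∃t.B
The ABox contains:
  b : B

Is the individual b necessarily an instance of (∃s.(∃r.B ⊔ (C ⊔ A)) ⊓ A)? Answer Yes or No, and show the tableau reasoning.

No

1. b : (∃s.(∃r.B ⊔ (C ⊔ A)) ⊓ A)?  L(b) = {B} ∪ {(∀s.(∀r.¬B ⊓ (¬C ⊓ ¬A)) ⊔ ¬A)}
   apply at b: B⊑∃s.(∃r.B ⊔ (C ⊔ A))
   open: L(b) ⊇ {B, ¬A, ∀t.A, ∃s.(∃r.B ⊔ (C ⊔ A))} (+ ∃-successors) — b ∉ (∃s.(∃r.B ⊔ (C ⊔ A)) ⊓ A) possible
2. Hence b : (∃s.(∃r.B ⊔ (C ⊔ A)) ⊓ A): not entailed.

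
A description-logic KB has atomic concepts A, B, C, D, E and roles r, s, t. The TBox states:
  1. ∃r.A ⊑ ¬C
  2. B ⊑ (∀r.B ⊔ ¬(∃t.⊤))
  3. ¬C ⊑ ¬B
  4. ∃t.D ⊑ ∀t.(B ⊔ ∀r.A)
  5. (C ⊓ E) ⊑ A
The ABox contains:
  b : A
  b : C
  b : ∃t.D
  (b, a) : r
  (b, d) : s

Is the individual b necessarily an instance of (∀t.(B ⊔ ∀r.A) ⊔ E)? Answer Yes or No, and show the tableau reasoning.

1. b : (∀t.(B ⊔ ∀r.A) ⊔ E)?  L(b) = {A, C, ∃t.D} ∪ {(∃t.(¬B ⊓ ∃r.¬A) ⊓ ¬E)}
   clash {C, ¬C} at b — b ∈ (∀t.(B ⊔ ∀r.A) ⊔ E)
2. Hence b : (∀t.(B ⊔ ∀r.A) ⊔ E): entailed.

Yes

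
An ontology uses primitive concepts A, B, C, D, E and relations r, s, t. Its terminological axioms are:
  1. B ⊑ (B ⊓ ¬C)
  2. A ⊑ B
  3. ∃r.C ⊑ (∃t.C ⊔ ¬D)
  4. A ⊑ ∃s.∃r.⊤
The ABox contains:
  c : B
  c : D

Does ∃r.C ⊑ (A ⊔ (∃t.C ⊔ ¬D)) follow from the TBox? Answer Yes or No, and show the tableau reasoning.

Yes

1. ∃r.C ⊑ (A ⊔ (∃t.C ⊔ ¬D))  ⇔  (∃r.C ⊓ (¬A ⊓ (∀t.¬C ⊓ D))) unsat w.r.t. T
   all branches close; clash {D, ¬D} at x₀
2. Hence ∃r.C ⊑ (A ⊔ (∃t.C ⊔ ¬D)): entailed.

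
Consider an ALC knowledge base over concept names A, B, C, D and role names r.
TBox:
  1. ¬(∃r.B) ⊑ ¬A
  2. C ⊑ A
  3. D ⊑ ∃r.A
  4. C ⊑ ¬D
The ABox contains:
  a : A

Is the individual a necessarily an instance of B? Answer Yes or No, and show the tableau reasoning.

1. a : B?  L(a) = {A} ∪ {¬B}
   open: L(a) ⊇ {A, ¬B, ¬C, ¬D, ∃r.B} (+ ∃-successors) — a ∉ B possible
2. Hence a : B: not entailed.

No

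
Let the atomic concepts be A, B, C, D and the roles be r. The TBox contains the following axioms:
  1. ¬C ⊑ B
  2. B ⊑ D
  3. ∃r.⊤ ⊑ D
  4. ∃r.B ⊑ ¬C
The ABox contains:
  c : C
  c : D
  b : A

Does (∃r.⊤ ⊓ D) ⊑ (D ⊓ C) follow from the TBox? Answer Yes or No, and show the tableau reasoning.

No

1. (∃r.⊤ ⊓ D) ⊑ (D ⊓ C)  ⇔  ((∃r.⊤ ⊓ D) ⊓ (¬D ⊔ ¬C)) unsat w.r.t. T
   open: L(x₀) ⊇ {B, D, ¬C, ∃r.⊤} (+ ∃-successors)
2. Hence (∃r.⊤ ⊓ D) ⊑ (D ⊓ C): not entailed.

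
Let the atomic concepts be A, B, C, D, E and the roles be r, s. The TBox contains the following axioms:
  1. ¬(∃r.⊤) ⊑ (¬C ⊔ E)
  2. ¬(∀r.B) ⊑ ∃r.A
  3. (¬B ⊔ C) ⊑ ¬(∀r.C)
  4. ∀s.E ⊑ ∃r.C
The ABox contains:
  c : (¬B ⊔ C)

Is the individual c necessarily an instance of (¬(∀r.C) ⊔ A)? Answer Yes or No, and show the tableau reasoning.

Yes

1. c : (¬(∀r.C) ⊔ A)?  L(c) = {(¬B ⊔ C)} ∪ {(∀r.C ⊓ ¬A)}
   clash {C, ¬C} at an ∃-successor — c ∈ (¬(∀r.C) ⊔ A)
2. Hence c : (¬(∀r.C) ⊔ A): entailed.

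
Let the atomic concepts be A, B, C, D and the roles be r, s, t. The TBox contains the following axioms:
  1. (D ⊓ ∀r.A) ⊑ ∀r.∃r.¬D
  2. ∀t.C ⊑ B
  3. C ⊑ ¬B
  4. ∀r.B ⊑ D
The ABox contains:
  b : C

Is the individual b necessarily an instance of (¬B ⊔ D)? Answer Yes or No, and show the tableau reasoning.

Yes

1. b : (¬B ⊔ D)?  L(b) = {C} ∪ {(B ⊓ ¬D)}
   clash {B, ¬B} at b — b ∈ (¬B ⊔ D)
2. Hence b : (¬B ⊔ D): entailed.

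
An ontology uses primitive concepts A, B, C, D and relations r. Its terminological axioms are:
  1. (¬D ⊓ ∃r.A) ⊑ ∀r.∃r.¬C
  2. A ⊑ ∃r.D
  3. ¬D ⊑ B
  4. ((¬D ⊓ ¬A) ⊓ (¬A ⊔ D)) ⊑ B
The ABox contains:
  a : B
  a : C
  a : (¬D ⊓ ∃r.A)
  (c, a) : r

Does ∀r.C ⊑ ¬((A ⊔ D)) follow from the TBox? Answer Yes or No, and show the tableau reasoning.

1. ∀r.C ⊑ ¬((A ⊔ D))  ⇔  (∀r.C ⊓ (A ⊔ D)) unsat w.r.t. T
   open: L(x₀) ⊇ {A, D, ∀r.C, ∃r.D} (+ ∃-successors)
2. Hence ∀r.C ⊑ ¬((A ⊔ D)): not entailed.

No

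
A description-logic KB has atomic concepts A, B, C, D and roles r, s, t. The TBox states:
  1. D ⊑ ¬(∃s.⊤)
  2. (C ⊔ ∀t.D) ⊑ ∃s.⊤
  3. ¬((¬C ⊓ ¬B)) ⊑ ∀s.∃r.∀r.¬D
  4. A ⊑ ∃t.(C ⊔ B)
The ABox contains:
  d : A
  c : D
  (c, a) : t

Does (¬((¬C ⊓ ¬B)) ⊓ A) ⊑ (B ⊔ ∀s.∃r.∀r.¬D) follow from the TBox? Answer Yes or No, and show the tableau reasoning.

Yes

1. (¬((¬C ⊓ ¬B)) ⊓ A) ⊑ (B ⊔ ∀s.∃r.∀r.¬D)  ⇔  (((C ⊔ B) ⊓ A) ⊓ (¬B ⊓ ∃s.∀r.∃r.D)) unsat w.r.t. T
   all branches close; clash {B, ¬B} at x₀
2. Hence (¬((¬C ⊓ ¬B)) ⊓ A) ⊑ (B ⊔ ∀s.∃r.∀r.¬D): entailed.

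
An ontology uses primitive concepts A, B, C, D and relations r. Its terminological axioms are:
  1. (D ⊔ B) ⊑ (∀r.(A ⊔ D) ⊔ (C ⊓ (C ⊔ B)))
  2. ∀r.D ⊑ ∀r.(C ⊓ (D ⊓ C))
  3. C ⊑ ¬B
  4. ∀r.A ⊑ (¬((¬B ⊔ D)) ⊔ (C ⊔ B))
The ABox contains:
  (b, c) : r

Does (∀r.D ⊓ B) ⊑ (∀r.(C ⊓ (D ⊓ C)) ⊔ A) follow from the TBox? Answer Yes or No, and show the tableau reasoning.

1. (∀r.D ⊓ B) ⊑ (∀r.(C ⊓ (D ⊓ C)) ⊔ A)  ⇔  ((∀r.D ⊓ B) ⊓ (∃r.(¬C ⊔ (¬D ⊔ ¬C)) ⊓ ¬A)) unsat w.r.t. T
   all branches close; clash {B, ¬B} at x₀
2. Hence (∀r.D ⊓ B) ⊑ (∀r.(C ⊓ (D ⊓ C)) ⊔ A): entailed.

Yes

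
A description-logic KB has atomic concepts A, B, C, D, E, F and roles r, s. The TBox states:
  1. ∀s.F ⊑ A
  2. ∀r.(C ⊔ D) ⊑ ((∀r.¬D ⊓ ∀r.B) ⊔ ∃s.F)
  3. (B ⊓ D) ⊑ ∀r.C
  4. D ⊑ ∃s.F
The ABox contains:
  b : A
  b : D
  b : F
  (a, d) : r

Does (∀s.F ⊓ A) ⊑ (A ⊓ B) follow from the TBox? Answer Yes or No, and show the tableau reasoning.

No

1. (∀s.F ⊓ A) ⊑ (A ⊓ B)  ⇔  ((∀s.F ⊓ A) ⊓ (¬A ⊔ ¬B)) unsat w.r.t. T
   open: L(x₀) ⊇ {A, ¬B, ¬D, ∀s.F, ∃r.(¬C ⊓ ¬D)} (+ ∃-successors)
2. Hence (∀s.F ⊓ A) ⊑ (A ⊓ B): not entailed.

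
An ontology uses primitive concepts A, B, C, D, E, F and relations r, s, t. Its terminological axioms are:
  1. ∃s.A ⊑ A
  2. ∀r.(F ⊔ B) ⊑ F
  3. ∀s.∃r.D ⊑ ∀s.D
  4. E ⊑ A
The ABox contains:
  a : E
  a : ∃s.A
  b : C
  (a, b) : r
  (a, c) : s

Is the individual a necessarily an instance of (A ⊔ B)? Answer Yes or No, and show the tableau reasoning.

1. a : (A ⊔ B)?  L(a) = {E, ∃s.A} ∪ {(¬A ⊓ ¬B)}
   clash {A, ¬A} at a — a ∈ (A ⊔ B)
2. Hence a : (A ⊔ B): entailed.

Yes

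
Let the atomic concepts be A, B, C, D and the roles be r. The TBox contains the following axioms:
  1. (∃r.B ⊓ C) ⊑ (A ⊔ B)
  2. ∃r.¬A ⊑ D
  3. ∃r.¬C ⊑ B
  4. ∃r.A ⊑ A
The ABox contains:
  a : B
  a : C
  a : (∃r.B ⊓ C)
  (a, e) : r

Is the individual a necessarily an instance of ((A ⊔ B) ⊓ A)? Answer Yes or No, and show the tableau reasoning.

No

1. a : ((A ⊔ B) ⊓ A)?  L(a) = {B, C, (∃r.B ⊓ C)} ∪ {((¬A ⊓ ¬B) ⊔ ¬A)}
   apply at a: (∃r.B ⊓ C)⊑(A ⊔ B)
   open: L(a) ⊇ {B, C, D, ¬A, ∀r.¬A, …} (+ ∃-successors) — a ∉ ((A ⊔ B) ⊓ A) possible
2. Hence a : ((A ⊔ B) ⊓ A): not entailed.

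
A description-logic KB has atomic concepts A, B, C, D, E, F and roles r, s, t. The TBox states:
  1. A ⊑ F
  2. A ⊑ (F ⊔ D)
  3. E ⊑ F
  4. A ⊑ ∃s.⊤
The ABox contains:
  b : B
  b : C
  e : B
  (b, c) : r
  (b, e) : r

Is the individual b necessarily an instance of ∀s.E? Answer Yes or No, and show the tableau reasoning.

No

1. b : ∀s.E?  L(b) = {B, C} ∪ {∃s.¬E}
   open: L(b) ⊇ {B, C, ¬A, ¬E, ∃s.¬E} (+ ∃-successors) — b ∉ ∀s.E possible
2. Hence b : ∀s.E: not entailed.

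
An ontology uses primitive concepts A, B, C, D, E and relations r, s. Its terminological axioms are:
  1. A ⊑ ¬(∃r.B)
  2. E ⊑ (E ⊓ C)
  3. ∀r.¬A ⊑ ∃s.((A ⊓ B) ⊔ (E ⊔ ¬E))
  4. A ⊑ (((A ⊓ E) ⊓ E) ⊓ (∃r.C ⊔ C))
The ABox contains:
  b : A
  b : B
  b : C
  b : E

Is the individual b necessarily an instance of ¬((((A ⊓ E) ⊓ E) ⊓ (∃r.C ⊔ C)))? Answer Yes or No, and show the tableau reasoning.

No

1. b : ¬((((A ⊓ E) ⊓ E) ⊓ (∃r.C ⊔ C)))?  L(b) = {A, B, C, E} ∪ {(((A ⊓ E) ⊓ E) ⊓ (∃r.C ⊔ C))}
   apply at b: A⊑¬(∃r.B); E⊑(E ⊓ C)
   open: L(b) ⊇ {A, B, C, E, ∀r.¬B, …} (+ ∃-successors) — b ∉ ¬((((A ⊓ E) ⊓ E) ⊓ (∃r.C ⊔ C))) possible
2. Hence b : ¬((((A ⊓ E) ⊓ E) ⊓ (∃r.C ⊔ C))): not entailed.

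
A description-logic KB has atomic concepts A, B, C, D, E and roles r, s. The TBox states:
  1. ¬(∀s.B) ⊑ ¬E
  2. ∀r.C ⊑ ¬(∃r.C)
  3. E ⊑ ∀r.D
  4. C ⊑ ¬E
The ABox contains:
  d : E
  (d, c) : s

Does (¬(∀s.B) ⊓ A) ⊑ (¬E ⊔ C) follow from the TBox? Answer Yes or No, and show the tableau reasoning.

1. (¬(∀s.B) ⊓ A) ⊑ (¬E ⊔ C)  ⇔  ((∃s.¬B ⊓ A) ⊓ (E ⊓ ¬C)) unsat w.r.t. T
   all branches close; clash {E, ¬E} at x₀
2. Hence (¬(∀s.B) ⊓ A) ⊑ (¬E ⊔ C): entailed.

Yes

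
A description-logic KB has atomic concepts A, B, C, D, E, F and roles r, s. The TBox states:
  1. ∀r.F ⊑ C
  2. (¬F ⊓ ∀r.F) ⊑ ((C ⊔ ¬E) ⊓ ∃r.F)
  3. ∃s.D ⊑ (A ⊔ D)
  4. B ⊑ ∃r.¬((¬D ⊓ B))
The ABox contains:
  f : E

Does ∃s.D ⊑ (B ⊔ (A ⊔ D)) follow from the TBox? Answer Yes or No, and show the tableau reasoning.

Yes

1. ∃s.D ⊑ (B ⊔ (A ⊔ D))  ⇔  (∃s.D ⊓ (¬B ⊓ (¬A ⊓ ¬D))) unsat w.r.t. T
   all branches close; clash {D, ¬D} at x₀
2. Hence ∃s.D ⊑ (B ⊔ (A ⊔ D)): entailed.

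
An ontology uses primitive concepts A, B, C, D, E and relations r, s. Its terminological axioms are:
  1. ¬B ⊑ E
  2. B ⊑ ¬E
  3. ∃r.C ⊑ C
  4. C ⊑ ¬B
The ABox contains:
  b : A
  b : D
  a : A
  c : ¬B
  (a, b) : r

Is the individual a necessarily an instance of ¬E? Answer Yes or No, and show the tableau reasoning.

No

1. a : ¬E?  L(a) = {A} ∪ {E}
   open: L(a) ⊇ {A, E, ¬B, ∀r.¬C} — a ∉ ¬E possible
2. Hence a : ¬E: not entailed.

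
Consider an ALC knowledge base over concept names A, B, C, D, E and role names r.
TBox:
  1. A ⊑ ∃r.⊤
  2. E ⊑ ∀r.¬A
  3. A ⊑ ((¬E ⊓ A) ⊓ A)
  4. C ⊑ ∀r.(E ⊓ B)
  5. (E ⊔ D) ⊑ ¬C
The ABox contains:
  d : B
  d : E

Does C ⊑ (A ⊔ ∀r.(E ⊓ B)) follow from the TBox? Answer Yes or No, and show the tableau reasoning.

Yes

1. C ⊑ (A ⊔ ∀r.(E ⊓ B))  ⇔  (C ⊓ (¬A ⊓ ∃r.(¬E ⊔ ¬B))) unsat w.r.t. T
   all branches close; clash {C, ¬C} at x₀
2. Hence C ⊑ (A ⊔ ∀r.(E ⊓ B)): entailed.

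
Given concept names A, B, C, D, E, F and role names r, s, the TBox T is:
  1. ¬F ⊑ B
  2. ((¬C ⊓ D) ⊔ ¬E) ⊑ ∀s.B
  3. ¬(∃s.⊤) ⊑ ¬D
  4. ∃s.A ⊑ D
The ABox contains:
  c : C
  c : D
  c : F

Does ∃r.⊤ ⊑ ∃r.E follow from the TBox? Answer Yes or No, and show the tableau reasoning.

1. ∃r.⊤ ⊑ ∃r.E  ⇔  (∃r.⊤ ⊓ ∀r.¬E) unsat w.r.t. T
   open: L(x₀) ⊇ {C, E, F, ∀r.¬E, ∀s.¬A, …} (+ ∃-successors)
2. Hence ∃r.⊤ ⊑ ∃r.E: not entailed.

No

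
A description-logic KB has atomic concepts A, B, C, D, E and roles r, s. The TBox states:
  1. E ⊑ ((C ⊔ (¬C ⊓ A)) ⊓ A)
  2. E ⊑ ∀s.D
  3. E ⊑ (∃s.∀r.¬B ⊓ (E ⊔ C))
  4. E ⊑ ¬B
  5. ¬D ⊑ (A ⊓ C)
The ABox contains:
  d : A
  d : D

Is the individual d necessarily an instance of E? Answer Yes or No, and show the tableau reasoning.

No

1. d : E?  L(d) = {A, D} ∪ {¬E}
   open: L(d) ⊇ {A, D, ¬E} — d ∉ E possible
2. Hence d : E: not entailed.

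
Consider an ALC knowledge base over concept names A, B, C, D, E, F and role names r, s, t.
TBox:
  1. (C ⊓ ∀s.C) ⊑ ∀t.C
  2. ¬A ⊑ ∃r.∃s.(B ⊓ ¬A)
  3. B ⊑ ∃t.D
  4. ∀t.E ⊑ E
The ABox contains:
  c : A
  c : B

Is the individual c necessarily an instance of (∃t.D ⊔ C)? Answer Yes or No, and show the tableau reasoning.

Yes

1. c : (∃t.D ⊔ C)?  L(c) = {A, B} ∪ {(∀t.¬D ⊓ ¬C)}
   clash {D, ¬D} at an ∃-successor — c ∈ (∃t.D ⊔ C)
2. Hence c : (∃t.D ⊔ C): entailed.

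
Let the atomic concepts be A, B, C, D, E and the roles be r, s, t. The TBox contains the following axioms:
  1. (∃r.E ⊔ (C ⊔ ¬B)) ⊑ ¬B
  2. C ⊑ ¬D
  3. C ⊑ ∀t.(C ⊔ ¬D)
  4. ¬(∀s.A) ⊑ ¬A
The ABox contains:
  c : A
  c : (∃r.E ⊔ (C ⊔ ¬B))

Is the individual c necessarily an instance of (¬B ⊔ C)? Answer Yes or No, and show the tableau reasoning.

Yes

1. c : (¬B ⊔ C)?  L(c) = {A, (∃r.E ⊔ (C ⊔ ¬B))} ∪ {(B ⊓ ¬C)}
   clash {A, ¬A} at c — c ∈ (¬B ⊔ C)
2. Hence c : (¬B ⊔ C): entailed.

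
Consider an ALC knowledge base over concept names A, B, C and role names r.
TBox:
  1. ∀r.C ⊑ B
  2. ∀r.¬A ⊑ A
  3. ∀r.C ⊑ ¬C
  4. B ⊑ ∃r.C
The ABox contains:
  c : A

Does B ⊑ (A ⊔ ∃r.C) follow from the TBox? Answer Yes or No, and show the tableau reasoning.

Yes

1. B ⊑ (A ⊔ ∃r.C)  ⇔  (B ⊓ (¬A ⊓ ∀r.¬C)) unsat w.r.t. T
   all branches close; clash {A, ¬A} at x₀
2. Hence B ⊑ (A ⊔ ∃r.C): entailed.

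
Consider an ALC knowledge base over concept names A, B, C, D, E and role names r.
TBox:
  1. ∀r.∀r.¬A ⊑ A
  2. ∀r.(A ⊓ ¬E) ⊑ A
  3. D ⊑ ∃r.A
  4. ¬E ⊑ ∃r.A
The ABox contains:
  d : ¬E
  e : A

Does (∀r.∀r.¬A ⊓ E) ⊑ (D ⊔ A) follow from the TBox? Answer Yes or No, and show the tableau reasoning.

1. (∀r.∀r.¬A ⊓ E) ⊑ (D ⊔ A)  ⇔  ((∀r.∀r.¬A ⊓ E) ⊓ (¬D ⊓ ¬A)) unsat w.r.t. T
   all branches close; clash {A, ¬A} at x₀
2. Hence (∀r.∀r.¬A ⊓ E) ⊑ (D ⊔ A): entailed.

Yes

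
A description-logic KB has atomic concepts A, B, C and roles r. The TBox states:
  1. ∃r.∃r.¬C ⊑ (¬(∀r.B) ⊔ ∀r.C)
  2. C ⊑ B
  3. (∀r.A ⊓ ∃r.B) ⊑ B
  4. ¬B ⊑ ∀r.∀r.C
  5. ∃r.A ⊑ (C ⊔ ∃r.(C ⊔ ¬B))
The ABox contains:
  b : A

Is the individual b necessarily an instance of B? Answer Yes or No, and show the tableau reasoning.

No

1. b : B?  L(b) = {A} ∪ {¬B}
   apply at b: ¬B⊑∀r.∀r.C
   open: L(b) ⊇ {A, ¬B, ¬C, ∀r.¬A, ∀r.∀r.C, …} (+ ∃-successors) — b ∉ B possible
2. Hence b : B: not entailed.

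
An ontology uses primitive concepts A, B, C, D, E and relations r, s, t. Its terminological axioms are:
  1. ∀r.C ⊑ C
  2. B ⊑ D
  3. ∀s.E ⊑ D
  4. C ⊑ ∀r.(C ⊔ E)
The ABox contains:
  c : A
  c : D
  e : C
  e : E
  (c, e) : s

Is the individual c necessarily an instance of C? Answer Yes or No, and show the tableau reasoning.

1. c : C?  L(c) = {A, D} ∪ {¬C}
   open: L(c) ⊇ {A, D, ¬C, ∃r.¬C} (+ ∃-successors) — c ∉ C possible
2. Hence c : C: not entailed.

No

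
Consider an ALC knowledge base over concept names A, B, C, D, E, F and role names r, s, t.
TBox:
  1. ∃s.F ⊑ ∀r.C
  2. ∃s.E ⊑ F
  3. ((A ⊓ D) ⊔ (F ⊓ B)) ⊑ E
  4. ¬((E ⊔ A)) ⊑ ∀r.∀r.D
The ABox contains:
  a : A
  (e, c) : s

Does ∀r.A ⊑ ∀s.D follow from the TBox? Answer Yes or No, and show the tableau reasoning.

1. ∀r.A ⊑ ∀s.D  ⇔  (∀r.A ⊓ ∃s.¬D) unsat w.r.t. T
   open: L(x₀) ⊇ {E, ∀r.A, ∀s.¬E, ∀s.¬F, ∃s.¬D} (+ ∃-successors)
2. Hence ∀r.A ⊑ ∀s.D: not entailed.

No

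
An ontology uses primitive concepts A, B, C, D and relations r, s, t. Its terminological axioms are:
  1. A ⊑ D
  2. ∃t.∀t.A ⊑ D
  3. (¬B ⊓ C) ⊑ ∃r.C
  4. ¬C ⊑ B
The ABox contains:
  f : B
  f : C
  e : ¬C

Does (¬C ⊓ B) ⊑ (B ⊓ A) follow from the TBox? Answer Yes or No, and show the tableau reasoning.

1. (¬C ⊓ B) ⊑ (B ⊓ A)  ⇔  ((¬C ⊓ B) ⊓ (¬B ⊔ ¬A)) unsat w.r.t. T
   open: L(x₀) ⊇ {B, ¬A, ¬C, ∀t.∃t.¬A}
2. Hence (¬C ⊓ B) ⊑ (B ⊓ A): not entailed.

No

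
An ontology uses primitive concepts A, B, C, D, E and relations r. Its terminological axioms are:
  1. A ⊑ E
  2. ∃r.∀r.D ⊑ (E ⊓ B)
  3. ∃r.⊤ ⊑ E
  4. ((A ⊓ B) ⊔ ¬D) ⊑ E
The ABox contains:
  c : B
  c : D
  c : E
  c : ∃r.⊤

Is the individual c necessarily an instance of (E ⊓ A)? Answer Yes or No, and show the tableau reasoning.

No

1. c : (E ⊓ A)?  L(c) = {B, D, E, ∃r.⊤} ∪ {(¬E ⊔ ¬A)}
   open: L(c) ⊇ {B, D, E, ¬A, ∀r.∃r.¬D, …} (+ ∃-successors) — c ∉ (E ⊓ A) possible
2. Hence c : (E ⊓ A): not entailed.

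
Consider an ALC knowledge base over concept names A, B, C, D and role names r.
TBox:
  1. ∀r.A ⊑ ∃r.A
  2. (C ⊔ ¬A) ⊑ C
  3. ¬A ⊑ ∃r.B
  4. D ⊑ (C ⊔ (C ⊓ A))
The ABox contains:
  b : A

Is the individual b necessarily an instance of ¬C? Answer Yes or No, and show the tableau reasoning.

1. b : ¬C?  L(b) = {A} ∪ {C}
   open: L(b) ⊇ {A, C, ¬D, ∃r.¬A} (+ ∃-successors) — b ∉ ¬C possible
2. Hence b : ¬C: not entailed.

No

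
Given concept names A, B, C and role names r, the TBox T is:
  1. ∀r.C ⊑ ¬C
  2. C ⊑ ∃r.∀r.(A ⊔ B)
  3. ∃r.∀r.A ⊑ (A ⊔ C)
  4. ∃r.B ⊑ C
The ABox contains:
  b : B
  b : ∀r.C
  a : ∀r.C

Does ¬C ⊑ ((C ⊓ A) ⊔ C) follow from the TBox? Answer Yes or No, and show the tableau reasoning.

No

1. ¬C ⊑ ((C ⊓ A) ⊔ C)  ⇔  (¬C ⊓ ((¬C ⊔ ¬A) ⊓ ¬C)) unsat w.r.t. T
   open: L(x₀) ⊇ {¬C, ∀r.¬B, ∀r.∃r.¬A}
2. Hence ¬C ⊑ ((C ⊓ A) ⊔ C): not entailed.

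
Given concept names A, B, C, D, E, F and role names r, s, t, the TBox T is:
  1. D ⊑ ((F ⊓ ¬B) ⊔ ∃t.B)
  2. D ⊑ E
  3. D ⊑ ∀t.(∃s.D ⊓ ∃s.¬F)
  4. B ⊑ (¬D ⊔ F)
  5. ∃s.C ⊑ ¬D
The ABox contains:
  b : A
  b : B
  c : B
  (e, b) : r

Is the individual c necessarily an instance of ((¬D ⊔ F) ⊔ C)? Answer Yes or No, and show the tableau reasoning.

Yes

1. c : ((¬D ⊔ F) ⊔ C)?  L(c) = {B} ∪ {((D ⊓ ¬F) ⊓ ¬C)}
   clash {F, ¬F} at c — c ∈ ((¬D ⊔ F) ⊔ C)
2. Hence c : ((¬D ⊔ F) ⊔ C): entailed.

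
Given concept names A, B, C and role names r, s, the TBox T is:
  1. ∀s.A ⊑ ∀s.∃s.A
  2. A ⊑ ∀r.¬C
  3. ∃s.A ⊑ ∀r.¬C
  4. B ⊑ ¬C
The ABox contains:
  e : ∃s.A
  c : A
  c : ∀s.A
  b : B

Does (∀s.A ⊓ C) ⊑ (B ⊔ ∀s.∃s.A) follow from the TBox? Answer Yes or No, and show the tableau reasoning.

1. (∀s.A ⊓ C) ⊑ (B ⊔ ∀s.∃s.A)  ⇔  ((∀s.A ⊓ C) ⊓ (¬B ⊓ ∃s.∀s.¬A)) unsat w.r.t. T
   all branches close; clash {A, ¬A} at an ∃-successor
2. Hence (∀s.A ⊓ C) ⊑ (B ⊔ ∀s.∃s.A): entailed.

Yes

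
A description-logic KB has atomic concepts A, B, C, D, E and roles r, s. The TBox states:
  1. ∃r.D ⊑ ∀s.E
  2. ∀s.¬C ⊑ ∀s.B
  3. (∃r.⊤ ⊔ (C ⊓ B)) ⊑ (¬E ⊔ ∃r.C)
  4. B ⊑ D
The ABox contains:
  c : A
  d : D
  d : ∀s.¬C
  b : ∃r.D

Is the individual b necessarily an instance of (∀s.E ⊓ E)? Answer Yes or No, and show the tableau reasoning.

No

1. b : (∀s.E ⊓ E)?  L(b) = {∃r.D} ∪ {(∃s.¬E ⊔ ¬E)}
   apply at b: ∃r.D⊑∀s.E
   open: L(b) ⊇ {¬B, ¬E, ∀s.E, ∃r.D, ∃s.C} (+ ∃-successors) — b ∉ (∀s.E ⊓ E) possible
2. Hence b : (∀s.E ⊓ E): not entailed.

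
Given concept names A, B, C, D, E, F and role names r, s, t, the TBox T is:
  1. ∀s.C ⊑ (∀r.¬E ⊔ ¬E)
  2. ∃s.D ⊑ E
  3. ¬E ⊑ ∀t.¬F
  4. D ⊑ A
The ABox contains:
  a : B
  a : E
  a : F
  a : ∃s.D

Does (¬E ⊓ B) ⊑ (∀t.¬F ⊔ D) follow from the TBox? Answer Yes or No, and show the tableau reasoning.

1. (¬E ⊓ B) ⊑ (∀t.¬F ⊔ D)  ⇔  ((¬E ⊓ B) ⊓ (∃t.F ⊓ ¬D)) unsat w.r.t. T
   all branches close; clash {E, ¬E} at x₀
2. Hence (¬E ⊓ B) ⊑ (∀t.¬F ⊔ D): entailed.

Yes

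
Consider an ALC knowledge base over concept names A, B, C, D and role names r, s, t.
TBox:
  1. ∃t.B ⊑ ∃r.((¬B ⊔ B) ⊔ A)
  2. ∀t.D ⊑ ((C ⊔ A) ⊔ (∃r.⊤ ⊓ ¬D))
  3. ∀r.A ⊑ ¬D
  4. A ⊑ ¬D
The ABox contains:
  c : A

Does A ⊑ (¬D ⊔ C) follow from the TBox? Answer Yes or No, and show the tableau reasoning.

1. A ⊑ (¬D ⊔ C)  ⇔  (A ⊓ (D ⊓ ¬C)) unsat w.r.t. T
   all branches close; clash {D, ¬D} at x₀
2. Hence A ⊑ (¬D ⊔ C): entailed.

Yes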